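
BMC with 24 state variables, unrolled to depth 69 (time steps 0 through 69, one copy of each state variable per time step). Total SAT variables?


BMC unrolls to depth k, creating one copy of each state var for steps 0..k.
Step count = 69 + 1 = 70 (steps 0 through 69)
Vars per step = 24
Total = 24 * 70 = 1680

1680


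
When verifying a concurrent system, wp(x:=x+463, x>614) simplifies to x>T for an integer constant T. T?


Formula: wp(x:=E, P) = P[E/x] (substitute E for x in postcondition)
Step 1: Postcondition: x>614
Step 2: Substitute x+463 for x: x+463>614
Step 3: Solve for x: x > 614-463 = 151

151


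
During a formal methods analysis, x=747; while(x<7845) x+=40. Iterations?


Step 1: x goes from 747 toward 7845 by 40; the body runs while x<7845, so iterations = ceil((bound-start)/step)
Step 2: Distance=7098
Step 3: ceil(7098/40)=178

178


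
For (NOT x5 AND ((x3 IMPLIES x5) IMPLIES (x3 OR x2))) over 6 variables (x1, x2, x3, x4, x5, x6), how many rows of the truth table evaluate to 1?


Formula: (NOT x5 AND ((x3 IMPLIES x5) IMPLIES (x3 OR x2))) over 6 vars (64 rows)
Evaluate each row (x1, x2, x3, x4, x5, x6 as bits, MSB first):
  row 0 [000000]: (NOT 0 AND ((0 IMPLIES 0) IMPLIES (0 OR 0))) -> 0
  row 1 [000001]: (NOT 0 AND ((0 IMPLIES 0) IMPLIES (0 OR 0))) -> 0
  row 2 [000010]: (NOT 1 AND ((0 IMPLIES 1) IMPLIES (0 OR 0))) -> 0
  row 3 [000011]: (NOT 1 AND ((0 IMPLIES 1) IMPLIES (0 OR 0))) -> 0
  row 4 [000100]: (NOT 0 AND ((0 IMPLIES 0) IMPLIES (0 OR 0))) -> 0
  (every remaining row is evaluated the same way; all 64 results are listed next)
Full result column, 8 rows per line (x1,x2,x3 fixed per line; x4,x5,x6 runs 000..111 left to right):
  rows 0-7 [x1,x2,x3=000]: 00000000  (ones: 0)
  rows 8-15 [x1,x2,x3=001]: 11001100  (ones: 4)
  rows 16-23 [x1,x2,x3=010]: 11001100  (ones: 4)
  rows 24-31 [x1,x2,x3=011]: 11001100  (ones: 4)
  rows 32-39 [x1,x2,x3=100]: 00000000  (ones: 0)
  rows 40-47 [x1,x2,x3=101]: 11001100  (ones: 4)
  rows 48-55 [x1,x2,x3=110]: 11001100  (ones: 4)
  rows 56-63 [x1,x2,x3=111]: 11001100  (ones: 4)
Count of 1-rows = 0+4+4+4+0+4+4+4 = 24

24


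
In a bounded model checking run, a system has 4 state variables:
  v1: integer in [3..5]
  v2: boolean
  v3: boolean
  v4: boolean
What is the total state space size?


State space = product of domain sizes of all variables.
Domain sizes:
  v1 (integer in [3..5]): 3
  v2 (boolean): 2
  v3 (boolean): 2
  v4 (boolean): 2
Product = 3 * 2 * 2 * 2 = 24

24


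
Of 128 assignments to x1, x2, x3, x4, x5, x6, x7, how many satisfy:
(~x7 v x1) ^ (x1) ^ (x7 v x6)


CNF with 3 clauses over 7 vars (128 assignments).
An assignment satisfies CNF iff every clause has >=1 true literal.
Check each row (bits = x1,x2,x3,x4,x5,x6,x7; clause T/F shown):
  row 0 [0000000]: clauses=TFF -> 0
  row 1 [0000001]: clauses=FFT -> 0
  row 2 [0000010]: clauses=TFT -> 0
  row 3 [0000011]: clauses=FFT -> 0
  row 4 [0000100]: clauses=TFF -> 0
  (every remaining row is evaluated the same way; all 128 results are listed next)
Full result column, 8 rows per line (x1,x2,x3,x4 fixed per line; x5,x6,x7 runs 000..111 left to right):
  rows 0-7 [x1,x2,x3,x4=0000]: 00000000  (ones: 0)
  rows 8-15 [x1,x2,x3,x4=0001]: 00000000  (ones: 0)
  rows 16-23 [x1,x2,x3,x4=0010]: 00000000  (ones: 0)
  rows 24-31 [x1,x2,x3,x4=0011]: 00000000  (ones: 0)
  rows 32-39 [x1,x2,x3,x4=0100]: 00000000  (ones: 0)
  rows 40-47 [x1,x2,x3,x4=0101]: 00000000  (ones: 0)
  rows 48-55 [x1,x2,x3,x4=0110]: 00000000  (ones: 0)
  rows 56-63 [x1,x2,x3,x4=0111]: 00000000  (ones: 0)
  rows 64-71 [x1,x2,x3,x4=1000]: 01110111  (ones: 6)
  rows 72-79 [x1,x2,x3,x4=1001]: 01110111  (ones: 6)
  rows 80-87 [x1,x2,x3,x4=1010]: 01110111  (ones: 6)
  rows 88-95 [x1,x2,x3,x4=1011]: 01110111  (ones: 6)
  rows 96-103 [x1,x2,x3,x4=1100]: 01110111  (ones: 6)
  rows 104-111 [x1,x2,x3,x4=1101]: 01110111  (ones: 6)
  rows 112-119 [x1,x2,x3,x4=1110]: 01110111  (ones: 6)
  rows 120-127 [x1,x2,x3,x4=1111]: 01110111  (ones: 6)
Satisfying assignments = 0+0+0+0+0+0+0+0+6+6+6+6+6+6+6+6 = 48

48


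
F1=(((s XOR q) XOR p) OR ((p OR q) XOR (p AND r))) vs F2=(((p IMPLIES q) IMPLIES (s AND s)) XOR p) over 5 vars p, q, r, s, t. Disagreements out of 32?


F1 = (((s XOR q) XOR p) OR ((p OR q) XOR (p AND r)))
F2 = (((p IMPLIES q) IMPLIES (s AND s)) XOR p)
Evaluate both on each of 32 rows (bits = p,q,r,s,t):
  row 0 [00000]: F1=0 F2=0 -> 0
  row 1 [00001]: F1=0 F2=0 -> 0
  row 2 [00010]: F1=1 F2=1 -> 0
  row 3 [00011]: F1=1 F2=1 -> 0
  row 4 [00100]: F1=0 F2=0 -> 0
  row 5 [00101]: F1=0 F2=0 -> 0
  row 6 [00110]: F1=1 F2=1 -> 0
  row 7 [00111]: F1=1 F2=1 -> 0
  row 8 [01000]: F1=1 F2=0 (differ) -> 1
  row 9 [01001]: F1=1 F2=0 (differ) -> 1
  row 10 [01010]: F1=1 F2=1 -> 0
  row 11 [01011]: F1=1 F2=1 -> 0
  row 12 [01100]: F1=1 F2=0 (differ) -> 1
  row 13 [01101]: F1=1 F2=0 (differ) -> 1
  row 14 [01110]: F1=1 F2=1 -> 0
  row 15 [01111]: F1=1 F2=1 -> 0
  row 16 [10000]: F1=1 F2=0 (differ) -> 1
  row 17 [10001]: F1=1 F2=0 (differ) -> 1
  row 18 [10010]: F1=1 F2=0 (differ) -> 1
  row 19 [10011]: F1=1 F2=0 (differ) -> 1
  row 20 [10100]: F1=1 F2=0 (differ) -> 1
  row 21 [10101]: F1=1 F2=0 (differ) -> 1
  row 22 [10110]: F1=0 F2=0 -> 0
  row 23 [10111]: F1=0 F2=0 -> 0
  row 24 [11000]: F1=1 F2=1 -> 0
  row 25 [11001]: F1=1 F2=1 -> 0
  row 26 [11010]: F1=1 F2=0 (differ) -> 1
  row 27 [11011]: F1=1 F2=0 (differ) -> 1
  row 28 [11100]: F1=0 F2=1 (differ) -> 1
  row 29 [11101]: F1=0 F2=1 (differ) -> 1
  row 30 [11110]: F1=1 F2=0 (differ) -> 1
  row 31 [11111]: F1=1 F2=0 (differ) -> 1
Full result column, 8 rows per line (p,q fixed per line; r,s,t runs 000..111 left to right):
  rows 0-7 [p,q=00]: 00000000  (ones: 0)
  rows 8-15 [p,q=01]: 11001100  (ones: 4)
  rows 16-23 [p,q=10]: 11111100  (ones: 6)
  rows 24-31 [p,q=11]: 00111111  (ones: 6)
Disagreements = 0+4+6+6 = 16

16


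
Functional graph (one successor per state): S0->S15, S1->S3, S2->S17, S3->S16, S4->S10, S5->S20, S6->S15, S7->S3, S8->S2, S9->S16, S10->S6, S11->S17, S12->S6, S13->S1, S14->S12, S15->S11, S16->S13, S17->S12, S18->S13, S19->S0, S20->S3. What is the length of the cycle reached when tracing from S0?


Trace from S0 until a state repeats:
  S0 -> S15 -> S11 -> S17 -> S12 -> S6 -> S15
S15 first seen at step 1, revisited at step 6.
Cycle length = 6 - 1 = 5

5


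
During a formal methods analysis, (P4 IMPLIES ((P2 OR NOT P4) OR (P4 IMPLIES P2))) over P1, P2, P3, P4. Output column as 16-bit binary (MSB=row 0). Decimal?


Formula: (P4 IMPLIES ((P2 OR NOT P4) OR (P4 IMPLIES P2))) over P1, P2, P3, P4 (16 rows)
Evaluate each row (bits = P1,P2,P3,P4, MSB first):
  row 0 [0000]: (0 IMPLIES ((0 OR NOT 0) OR (0 IMPLIES 0))) -> 1
  row 1 [0001]: (1 IMPLIES ((0 OR NOT 1) OR (1 IMPLIES 0))) -> 0
  row 2 [0010]: (0 IMPLIES ((0 OR NOT 0) OR (0 IMPLIES 0))) -> 1
  row 3 [0011]: (1 IMPLIES ((0 OR NOT 1) OR (1 IMPLIES 0))) -> 0
  row 4 [0100]: (0 IMPLIES ((1 OR NOT 0) OR (0 IMPLIES 1))) -> 1
  row 5 [0101]: (1 IMPLIES ((1 OR NOT 1) OR (1 IMPLIES 1))) -> 1
  row 6 [0110]: (0 IMPLIES ((1 OR NOT 0) OR (0 IMPLIES 1))) -> 1
  row 7 [0111]: (1 IMPLIES ((1 OR NOT 1) OR (1 IMPLIES 1))) -> 1
  row 8 [1000]: (0 IMPLIES ((0 OR NOT 0) OR (0 IMPLIES 0))) -> 1
  row 9 [1001]: (1 IMPLIES ((0 OR NOT 1) OR (1 IMPLIES 0))) -> 0
  row 10 [1010]: (0 IMPLIES ((0 OR NOT 0) OR (0 IMPLIES 0))) -> 1
  row 11 [1011]: (1 IMPLIES ((0 OR NOT 1) OR (1 IMPLIES 0))) -> 0
  row 12 [1100]: (0 IMPLIES ((1 OR NOT 0) OR (0 IMPLIES 1))) -> 1
  row 13 [1101]: (1 IMPLIES ((1 OR NOT 1) OR (1 IMPLIES 1))) -> 1
  row 14 [1110]: (0 IMPLIES ((1 OR NOT 0) OR (0 IMPLIES 1))) -> 1
  row 15 [1111]: (1 IMPLIES ((1 OR NOT 1) OR (1 IMPLIES 1))) -> 1
Full result column, 4 rows per line (P1,P2 fixed per line; P3,P4 runs 00..11 left to right):
  rows 0-3 [P1,P2=00]: 1010  = hex A
  rows 4-7 [P1,P2=01]: 1111  = hex F
  rows 8-11 [P1,P2=10]: 1010  = hex A
  rows 12-15 [P1,P2=11]: 1111  = hex F
Output column (row 0 .. row 15) = 1010111110101111
Output column grouped in 4s = 1010 1111 1010 1111 = 0xAFAF
Convert to decimal digit by digit (value = value*16 + digit):
  A -> 10
  10*16 + 15 (F) = 175
  175*16 + 10 (A) = 2810
  2810*16 + 15 (F) = 44975
Decimal = 44975

44975


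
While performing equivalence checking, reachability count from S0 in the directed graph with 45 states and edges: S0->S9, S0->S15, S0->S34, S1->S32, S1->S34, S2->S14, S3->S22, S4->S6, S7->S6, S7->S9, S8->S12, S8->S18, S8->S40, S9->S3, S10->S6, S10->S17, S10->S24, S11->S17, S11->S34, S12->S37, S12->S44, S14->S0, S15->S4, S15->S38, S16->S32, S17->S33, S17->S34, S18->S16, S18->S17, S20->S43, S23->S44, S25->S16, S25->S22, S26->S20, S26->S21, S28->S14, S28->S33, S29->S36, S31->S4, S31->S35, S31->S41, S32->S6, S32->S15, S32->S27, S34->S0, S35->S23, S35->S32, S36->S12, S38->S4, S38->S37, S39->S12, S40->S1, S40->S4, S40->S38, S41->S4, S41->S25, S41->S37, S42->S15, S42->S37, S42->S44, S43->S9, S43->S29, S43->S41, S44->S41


BFS from S0:
  layer 0: {S0}
  layer 1: {S9, S15, S34}
  layer 2: {S3, S4, S38}
  layer 3: {S6, S22, S37}
Reachable set: {S0, S3, S4, S6, S9, S15, S22, S34, S37, S38}
Count = 10

10


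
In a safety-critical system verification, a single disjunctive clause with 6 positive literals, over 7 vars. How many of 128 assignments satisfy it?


Step 1: Total=2^7=128
Step 2: Unsat when all 6 false: 2^1=2
Step 3: Sat=128-2=126

126


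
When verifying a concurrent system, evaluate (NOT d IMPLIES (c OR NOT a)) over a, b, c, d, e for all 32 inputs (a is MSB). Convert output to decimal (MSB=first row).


Formula: (NOT d IMPLIES (c OR NOT a)) over a, b, c, d, e (32 rows)
Evaluate each row (bits = a,b,c,d,e, MSB first):
  row 0 [00000]: (NOT 0 IMPLIES (0 OR NOT 0)) -> 1
  row 1 [00001]: (NOT 0 IMPLIES (0 OR NOT 0)) -> 1
  row 2 [00010]: (NOT 1 IMPLIES (0 OR NOT 0)) -> 1
  row 3 [00011]: (NOT 1 IMPLIES (0 OR NOT 0)) -> 1
  row 4 [00100]: (NOT 0 IMPLIES (1 OR NOT 0)) -> 1
  row 5 [00101]: (NOT 0 IMPLIES (1 OR NOT 0)) -> 1
  row 6 [00110]: (NOT 1 IMPLIES (1 OR NOT 0)) -> 1
  row 7 [00111]: (NOT 1 IMPLIES (1 OR NOT 0)) -> 1
  row 8 [01000]: (NOT 0 IMPLIES (0 OR NOT 0)) -> 1
  row 9 [01001]: (NOT 0 IMPLIES (0 OR NOT 0)) -> 1
  row 10 [01010]: (NOT 1 IMPLIES (0 OR NOT 0)) -> 1
  row 11 [01011]: (NOT 1 IMPLIES (0 OR NOT 0)) -> 1
  row 12 [01100]: (NOT 0 IMPLIES (1 OR NOT 0)) -> 1
  row 13 [01101]: (NOT 0 IMPLIES (1 OR NOT 0)) -> 1
  row 14 [01110]: (NOT 1 IMPLIES (1 OR NOT 0)) -> 1
  row 15 [01111]: (NOT 1 IMPLIES (1 OR NOT 0)) -> 1
  row 16 [10000]: (NOT 0 IMPLIES (0 OR NOT 1)) -> 0
  row 17 [10001]: (NOT 0 IMPLIES (0 OR NOT 1)) -> 0
  row 18 [10010]: (NOT 1 IMPLIES (0 OR NOT 1)) -> 1
  row 19 [10011]: (NOT 1 IMPLIES (0 OR NOT 1)) -> 1
  row 20 [10100]: (NOT 0 IMPLIES (1 OR NOT 1)) -> 1
  row 21 [10101]: (NOT 0 IMPLIES (1 OR NOT 1)) -> 1
  row 22 [10110]: (NOT 1 IMPLIES (1 OR NOT 1)) -> 1
  row 23 [10111]: (NOT 1 IMPLIES (1 OR NOT 1)) -> 1
  row 24 [11000]: (NOT 0 IMPLIES (0 OR NOT 1)) -> 0
  row 25 [11001]: (NOT 0 IMPLIES (0 OR NOT 1)) -> 0
  row 26 [11010]: (NOT 1 IMPLIES (0 OR NOT 1)) -> 1
  row 27 [11011]: (NOT 1 IMPLIES (0 OR NOT 1)) -> 1
  row 28 [11100]: (NOT 0 IMPLIES (1 OR NOT 1)) -> 1
  row 29 [11101]: (NOT 0 IMPLIES (1 OR NOT 1)) -> 1
  row 30 [11110]: (NOT 1 IMPLIES (1 OR NOT 1)) -> 1
  row 31 [11111]: (NOT 1 IMPLIES (1 OR NOT 1)) -> 1
Full result column, 4 rows per line (a,b,c fixed per line; d,e runs 00..11 left to right):
  rows 0-3 [a,b,c=000]: 1111  = hex F
  rows 4-7 [a,b,c=001]: 1111  = hex F
  rows 8-11 [a,b,c=010]: 1111  = hex F
  rows 12-15 [a,b,c=011]: 1111  = hex F
  rows 16-19 [a,b,c=100]: 0011  = hex 3
  rows 20-23 [a,b,c=101]: 1111  = hex F
  rows 24-27 [a,b,c=110]: 0011  = hex 3
  rows 28-31 [a,b,c=111]: 1111  = hex F
Output column (row 0 .. row 31) = 11111111111111110011111100111111
Output column grouped in 4s = 1111 1111 1111 1111 0011 1111 0011 1111 = 0xFFFF3F3F
Convert to decimal digit by digit (value = value*16 + digit):
  F -> 15
  15*16 + 15 (F) = 255
  255*16 + 15 (F) = 4095
  4095*16 + 15 (F) = 65535
  65535*16 + 3 = 1048563
  1048563*16 + 15 (F) = 16777023
  16777023*16 + 3 = 268432371
  268432371*16 + 15 (F) = 4294917951
Decimal = 4294917951

4294917951


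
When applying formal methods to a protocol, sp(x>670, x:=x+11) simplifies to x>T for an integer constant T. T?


Formula: sp(P, x:=E) = exists old_x. (x = E[old_x/x]) AND P[old_x/x] (old_x is the value of x before the assignment; eliminate old_x by solving x = E[old_x/x] for old_x)
Step 1: Precondition P: x>670, i.e. old_x > 670
Step 2: Assignment gives x = old_x + 11, so old_x = x - 11
Step 3: Substitute into P: x - 11 > 670
Step 4: Simplify: x > 670+11 = 681

681


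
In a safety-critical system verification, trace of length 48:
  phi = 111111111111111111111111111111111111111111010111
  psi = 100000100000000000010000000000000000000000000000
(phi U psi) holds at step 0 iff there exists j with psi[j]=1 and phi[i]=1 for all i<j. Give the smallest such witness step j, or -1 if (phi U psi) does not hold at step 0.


(phi U psi) at 0: need smallest j with psi[j]=1 and phi[i]=1 for all i in [0,j).
Scan from step 0:
  step 0: psi=1 and phi held for [0,0) -> witness found
Witness step = 0

0


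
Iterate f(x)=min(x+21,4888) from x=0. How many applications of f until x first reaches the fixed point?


Step 1: x=0, cap=4888, increment=21
Step 2: x grows by 21 each step until capped at 4888; fixed point is x=4888
Step 3: iterations = ceil(4888/21) = 233

233


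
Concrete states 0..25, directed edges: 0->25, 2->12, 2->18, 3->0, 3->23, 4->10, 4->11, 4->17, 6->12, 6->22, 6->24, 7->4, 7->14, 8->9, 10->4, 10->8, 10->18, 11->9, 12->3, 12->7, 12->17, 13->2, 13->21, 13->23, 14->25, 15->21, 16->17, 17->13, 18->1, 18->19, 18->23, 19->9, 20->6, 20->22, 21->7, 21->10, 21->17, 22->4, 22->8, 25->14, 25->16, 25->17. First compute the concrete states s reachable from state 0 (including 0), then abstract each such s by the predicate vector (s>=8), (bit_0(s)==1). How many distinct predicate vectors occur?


BFS from 0:
Concrete reachable: {0, 1, 2, 3, 4, 7, 8, 9, 10, 11, 12, 13, 14, 16, 17, 18, 19, 21, 23, 25}
Abstract via predicates (s>=8), (bit_0(s)==1):
  (0,0) <- {0, 2, 4}
  (0,1) <- {1, 3, 7}
  (1,0) <- {8, 10, 12, 14, 16, 18}
  (1,1) <- {9, 11, 13, 17, 19, 21, 23, 25}
Distinct abstract states = 4

4


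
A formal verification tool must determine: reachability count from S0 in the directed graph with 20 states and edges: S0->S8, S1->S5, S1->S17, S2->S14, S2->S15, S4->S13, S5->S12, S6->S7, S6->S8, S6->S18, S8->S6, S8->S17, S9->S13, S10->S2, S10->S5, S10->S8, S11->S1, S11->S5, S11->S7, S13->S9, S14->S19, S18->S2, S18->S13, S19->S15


BFS from S0:
  layer 0: {S0}
  layer 1: {S8}
  layer 2: {S6, S17}
  layer 3: {S7, S18}
  layer 4: {S2, S13}
  layer 5: {S9, S14, S15}
  layer 6: {S19}
Reachable set: {S0, S2, S6, S7, S8, S9, S13, S14, S15, S17, S18, S19}
Count = 12

12


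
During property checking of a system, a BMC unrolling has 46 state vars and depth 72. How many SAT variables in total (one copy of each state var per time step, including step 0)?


BMC unrolls to depth k, creating one copy of each state var for steps 0..k.
Step count = 72 + 1 = 73 (steps 0 through 72)
Vars per step = 46
Total = 46 * 73 = 3358

3358


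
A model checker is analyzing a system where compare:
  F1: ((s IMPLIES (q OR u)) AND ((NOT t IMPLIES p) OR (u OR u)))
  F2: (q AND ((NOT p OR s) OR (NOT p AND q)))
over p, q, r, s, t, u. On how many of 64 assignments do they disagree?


F1 = ((s IMPLIES (q OR u)) AND ((NOT t IMPLIES p) OR (u OR u)))
F2 = (q AND ((NOT p OR s) OR (NOT p AND q)))
Evaluate both on each of 64 rows (bits = p,q,r,s,t,u):
  row 0 [000000]: F1=0 F2=0 -> 0
  row 1 [000001]: F1=1 F2=0 (differ) -> 1
  row 2 [000010]: F1=1 F2=0 (differ) -> 1
  row 3 [000011]: F1=1 F2=0 (differ) -> 1
  row 4 [000100]: F1=0 F2=0 -> 0
  (every remaining row is evaluated the same way; all 64 results are listed next)
Full result column, 8 rows per line (p,q,r fixed per line; s,t,u runs 000..111 left to right):
  rows 0-7 [p,q,r=000]: 01110101  (ones: 5)
  rows 8-15 [p,q,r=001]: 01110101  (ones: 5)
  rows 16-23 [p,q,r=010]: 10001000  (ones: 2)
  rows 24-31 [p,q,r=011]: 10001000  (ones: 2)
  rows 32-39 [p,q,r=100]: 11110101  (ones: 6)
  rows 40-47 [p,q,r=101]: 11110101  (ones: 6)
  rows 48-55 [p,q,r=110]: 11110000  (ones: 4)
  rows 56-63 [p,q,r=111]: 11110000  (ones: 4)
Disagreements = 5+5+2+2+6+6+4+4 = 34

34


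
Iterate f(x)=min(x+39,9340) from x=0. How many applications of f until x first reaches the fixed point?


Step 1: x=0, cap=9340, increment=39
Step 2: x grows by 39 each step until capped at 9340; fixed point is x=9340
Step 3: iterations = ceil(9340/39) = 240

240


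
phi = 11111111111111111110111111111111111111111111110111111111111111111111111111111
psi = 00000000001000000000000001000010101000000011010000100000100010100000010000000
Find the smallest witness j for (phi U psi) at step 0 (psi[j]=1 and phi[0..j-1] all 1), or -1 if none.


(phi U psi) at 0: need smallest j with psi[j]=1 and phi[i]=1 for all i in [0,j).
Scan from step 0:
  step 0: phi=1, psi=0 -> continue
  step 1: phi=1, psi=0 -> continue
  step 2: phi=1, psi=0 -> continue
  step 3: phi=1, psi=0 -> continue
  step 10: psi=1 and phi held for [0,10) -> witness found
Witness step = 10

10


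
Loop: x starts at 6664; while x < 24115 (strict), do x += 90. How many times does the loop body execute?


Step 1: x goes from 6664 toward 24115 by 90; the body runs while x<24115, so iterations = ceil((bound-start)/step)
Step 2: Distance=17451
Step 3: ceil(17451/90)=194

194


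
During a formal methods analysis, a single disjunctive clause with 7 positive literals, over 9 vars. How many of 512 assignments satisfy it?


Step 1: Total=2^9=512
Step 2: Unsat when all 7 false: 2^2=4
Step 3: Sat=512-4=508

508


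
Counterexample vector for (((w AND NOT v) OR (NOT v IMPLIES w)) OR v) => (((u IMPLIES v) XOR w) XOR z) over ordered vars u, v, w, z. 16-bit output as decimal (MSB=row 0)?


F1 = (((w AND NOT v) OR (NOT v IMPLIES w)) OR v)
F2 = (((u IMPLIES v) XOR w) XOR z)
Counterexample to F1=>F2 is where F1=1 and F2=0.
Evaluate each row (bits = u,v,w,z, MSB first):
  row 0 [0000]: F1=0 F2=1 -> F1&~F2 -> 0
  row 1 [0001]: F1=0 F2=0 -> F1&~F2 -> 0
  row 2 [0010]: F1=1 F2=0 -> F1&~F2 -> 1
  row 3 [0011]: F1=1 F2=1 -> F1&~F2 -> 0
  row 4 [0100]: F1=1 F2=1 -> F1&~F2 -> 0
  row 5 [0101]: F1=1 F2=0 -> F1&~F2 -> 1
  row 6 [0110]: F1=1 F2=0 -> F1&~F2 -> 1
  row 7 [0111]: F1=1 F2=1 -> F1&~F2 -> 0
  row 8 [1000]: F1=0 F2=0 -> F1&~F2 -> 0
  row 9 [1001]: F1=0 F2=1 -> F1&~F2 -> 0
  row 10 [1010]: F1=1 F2=1 -> F1&~F2 -> 0
  row 11 [1011]: F1=1 F2=0 -> F1&~F2 -> 1
  row 12 [1100]: F1=1 F2=1 -> F1&~F2 -> 0
  row 13 [1101]: F1=1 F2=0 -> F1&~F2 -> 1
  row 14 [1110]: F1=1 F2=0 -> F1&~F2 -> 1
  row 15 [1111]: F1=1 F2=1 -> F1&~F2 -> 0
Full result column, 4 rows per line (u,v fixed per line; w,z runs 00..11 left to right):
  rows 0-3 [u,v=00]: 0010  = hex 2
  rows 4-7 [u,v=01]: 0110  = hex 6
  rows 8-11 [u,v=10]: 0001  = hex 1
  rows 12-15 [u,v=11]: 0110  = hex 6
Counterexample vector (row 0 .. row 15) = 0010011000010110
Output column grouped in 4s = 0010 0110 0001 0110 = 0x2616
Convert to decimal digit by digit (value = value*16 + digit):
  2 -> 2
  2*16 + 6 = 38
  38*16 + 1 = 609
  609*16 + 6 = 9750
Decimal = 9750

9750


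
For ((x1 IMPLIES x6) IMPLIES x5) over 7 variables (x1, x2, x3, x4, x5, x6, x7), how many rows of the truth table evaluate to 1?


Formula: ((x1 IMPLIES x6) IMPLIES x5) over 7 vars (128 rows)
Evaluate each row (x1, x2, x3, x4, x5, x6, x7 as bits, MSB first):
  row 0 [0000000]: ((0 IMPLIES 0) IMPLIES 0) -> 0
  row 1 [0000001]: ((0 IMPLIES 0) IMPLIES 0) -> 0
  row 2 [0000010]: ((0 IMPLIES 1) IMPLIES 0) -> 0
  row 3 [0000011]: ((0 IMPLIES 1) IMPLIES 0) -> 0
  row 4 [0000100]: ((0 IMPLIES 0) IMPLIES 1) -> 1
  (every remaining row is evaluated the same way; all 128 results are listed next)
Full result column, 8 rows per line (x1,x2,x3,x4 fixed per line; x5,x6,x7 runs 000..111 left to right):
  rows 0-7 [x1,x2,x3,x4=0000]: 00001111  (ones: 4)
  rows 8-15 [x1,x2,x3,x4=0001]: 00001111  (ones: 4)
  rows 16-23 [x1,x2,x3,x4=0010]: 00001111  (ones: 4)
  rows 24-31 [x1,x2,x3,x4=0011]: 00001111  (ones: 4)
  rows 32-39 [x1,x2,x3,x4=0100]: 00001111  (ones: 4)
  rows 40-47 [x1,x2,x3,x4=0101]: 00001111  (ones: 4)
  rows 48-55 [x1,x2,x3,x4=0110]: 00001111  (ones: 4)
  rows 56-63 [x1,x2,x3,x4=0111]: 00001111  (ones: 4)
  rows 64-71 [x1,x2,x3,x4=1000]: 11001111  (ones: 6)
  rows 72-79 [x1,x2,x3,x4=1001]: 11001111  (ones: 6)
  rows 80-87 [x1,x2,x3,x4=1010]: 11001111  (ones: 6)
  rows 88-95 [x1,x2,x3,x4=1011]: 11001111  (ones: 6)
  rows 96-103 [x1,x2,x3,x4=1100]: 11001111  (ones: 6)
  rows 104-111 [x1,x2,x3,x4=1101]: 11001111  (ones: 6)
  rows 112-119 [x1,x2,x3,x4=1110]: 11001111  (ones: 6)
  rows 120-127 [x1,x2,x3,x4=1111]: 11001111  (ones: 6)
Count of 1-rows = 4+4+4+4+4+4+4+4+6+6+6+6+6+6+6+6 = 80

80


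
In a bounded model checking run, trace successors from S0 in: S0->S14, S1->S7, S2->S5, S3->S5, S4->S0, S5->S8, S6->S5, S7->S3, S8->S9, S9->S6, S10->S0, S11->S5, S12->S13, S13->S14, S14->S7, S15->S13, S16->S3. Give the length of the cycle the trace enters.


Trace from S0 until a state repeats:
  S0 -> S14 -> S7 -> S3 -> S5 -> S8 -> S9 -> S6 -> S5
S5 first seen at step 4, revisited at step 8.
Cycle length = 8 - 4 = 4

4


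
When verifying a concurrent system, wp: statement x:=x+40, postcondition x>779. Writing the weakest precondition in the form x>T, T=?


Formula: wp(x:=E, P) = P[E/x] (substitute E for x in postcondition)
Step 1: Postcondition: x>779
Step 2: Substitute x+40 for x: x+40>779
Step 3: Solve for x: x > 779-40 = 739

739


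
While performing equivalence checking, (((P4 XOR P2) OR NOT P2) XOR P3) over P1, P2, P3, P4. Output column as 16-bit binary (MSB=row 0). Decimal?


Formula: (((P4 XOR P2) OR NOT P2) XOR P3) over P1, P2, P3, P4 (16 rows)
Evaluate each row (bits = P1,P2,P3,P4, MSB first):
  row 0 [0000]: (((0 XOR 0) OR NOT 0) XOR 0) -> 1
  row 1 [0001]: (((1 XOR 0) OR NOT 0) XOR 0) -> 1
  row 2 [0010]: (((0 XOR 0) OR NOT 0) XOR 1) -> 0
  row 3 [0011]: (((1 XOR 0) OR NOT 0) XOR 1) -> 0
  row 4 [0100]: (((0 XOR 1) OR NOT 1) XOR 0) -> 1
  row 5 [0101]: (((1 XOR 1) OR NOT 1) XOR 0) -> 0
  row 6 [0110]: (((0 XOR 1) OR NOT 1) XOR 1) -> 0
  row 7 [0111]: (((1 XOR 1) OR NOT 1) XOR 1) -> 1
  row 8 [1000]: (((0 XOR 0) OR NOT 0) XOR 0) -> 1
  row 9 [1001]: (((1 XOR 0) OR NOT 0) XOR 0) -> 1
  row 10 [1010]: (((0 XOR 0) OR NOT 0) XOR 1) -> 0
  row 11 [1011]: (((1 XOR 0) OR NOT 0) XOR 1) -> 0
  row 12 [1100]: (((0 XOR 1) OR NOT 1) XOR 0) -> 1
  row 13 [1101]: (((1 XOR 1) OR NOT 1) XOR 0) -> 0
  row 14 [1110]: (((0 XOR 1) OR NOT 1) XOR 1) -> 0
  row 15 [1111]: (((1 XOR 1) OR NOT 1) XOR 1) -> 1
Full result column, 4 rows per line (P1,P2 fixed per line; P3,P4 runs 00..11 left to right):
  rows 0-3 [P1,P2=00]: 1100  = hex C
  rows 4-7 [P1,P2=01]: 1001  = hex 9
  rows 8-11 [P1,P2=10]: 1100  = hex C
  rows 12-15 [P1,P2=11]: 1001  = hex 9
Output column (row 0 .. row 15) = 1100100111001001
Output column grouped in 4s = 1100 1001 1100 1001 = 0xC9C9
Convert to decimal digit by digit (value = value*16 + digit):
  C -> 12
  12*16 + 9 = 201
  201*16 + 12 (C) = 3228
  3228*16 + 9 = 51657
Decimal = 51657

51657


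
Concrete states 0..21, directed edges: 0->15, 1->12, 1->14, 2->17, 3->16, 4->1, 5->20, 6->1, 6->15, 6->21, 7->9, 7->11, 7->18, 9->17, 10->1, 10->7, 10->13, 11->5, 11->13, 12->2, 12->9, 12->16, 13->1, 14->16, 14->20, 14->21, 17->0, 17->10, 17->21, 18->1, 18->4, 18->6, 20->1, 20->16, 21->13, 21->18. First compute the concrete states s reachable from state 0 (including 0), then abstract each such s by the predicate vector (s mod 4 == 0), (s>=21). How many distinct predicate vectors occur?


BFS from 0:
Concrete reachable: {0, 15}
Abstract via predicates (s mod 4 == 0), (s>=21):
  (0,0) <- {15}
  (1,0) <- {0}
Distinct abstract states = 2

2


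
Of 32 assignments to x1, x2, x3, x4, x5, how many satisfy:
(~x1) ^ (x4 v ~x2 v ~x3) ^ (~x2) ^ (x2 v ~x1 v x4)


CNF with 4 clauses over 5 vars (32 assignments).
An assignment satisfies CNF iff every clause has >=1 true literal.
Check each row (bits = x1,x2,x3,x4,x5; clause T/F shown):
  row 0 [00000]: clauses=TTTT -> 1
  row 1 [00001]: clauses=TTTT -> 1
  row 2 [00010]: clauses=TTTT -> 1
  row 3 [00011]: clauses=TTTT -> 1
  row 4 [00100]: clauses=TTTT -> 1
  row 5 [00101]: clauses=TTTT -> 1
  row 6 [00110]: clauses=TTTT -> 1
  row 7 [00111]: clauses=TTTT -> 1
  row 8 [01000]: clauses=TTFT -> 0
  row 9 [01001]: clauses=TTFT -> 0
  row 10 [01010]: clauses=TTFT -> 0
  row 11 [01011]: clauses=TTFT -> 0
  row 12 [01100]: clauses=TFFT -> 0
  row 13 [01101]: clauses=TFFT -> 0
  row 14 [01110]: clauses=TTFT -> 0
  row 15 [01111]: clauses=TTFT -> 0
  row 16 [10000]: clauses=FTTF -> 0
  row 17 [10001]: clauses=FTTF -> 0
  row 18 [10010]: clauses=FTTT -> 0
  row 19 [10011]: clauses=FTTT -> 0
  row 20 [10100]: clauses=FTTF -> 0
  row 21 [10101]: clauses=FTTF -> 0
  row 22 [10110]: clauses=FTTT -> 0
  row 23 [10111]: clauses=FTTT -> 0
  row 24 [11000]: clauses=FTFT -> 0
  row 25 [11001]: clauses=FTFT -> 0
  row 26 [11010]: clauses=FTFT -> 0
  row 27 [11011]: clauses=FTFT -> 0
  row 28 [11100]: clauses=FFFT -> 0
  row 29 [11101]: clauses=FFFT -> 0
  row 30 [11110]: clauses=FTFT -> 0
  row 31 [11111]: clauses=FTFT -> 0
Full result column, 8 rows per line (x1,x2 fixed per line; x3,x4,x5 runs 000..111 left to right):
  rows 0-7 [x1,x2=00]: 11111111  (ones: 8)
  rows 8-15 [x1,x2=01]: 00000000  (ones: 0)
  rows 16-23 [x1,x2=10]: 00000000  (ones: 0)
  rows 24-31 [x1,x2=11]: 00000000  (ones: 0)
Satisfying assignments = 8+0+0+0 = 8

8


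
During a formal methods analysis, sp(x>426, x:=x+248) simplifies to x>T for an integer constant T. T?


Formula: sp(P, x:=E) = exists old_x. (x = E[old_x/x]) AND P[old_x/x] (old_x is the value of x before the assignment; eliminate old_x by solving x = E[old_x/x] for old_x)
Step 1: Precondition P: x>426, i.e. old_x > 426
Step 2: Assignment gives x = old_x + 248, so old_x = x - 248
Step 3: Substitute into P: x - 248 > 426
Step 4: Simplify: x > 426+248 = 674

674


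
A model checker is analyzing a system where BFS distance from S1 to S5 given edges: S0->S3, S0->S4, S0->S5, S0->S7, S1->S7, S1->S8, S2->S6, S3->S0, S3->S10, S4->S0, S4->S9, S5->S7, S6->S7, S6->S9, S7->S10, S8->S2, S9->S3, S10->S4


BFS layer-by-layer from S1:
  dist 0: {S1}
  dist 1: {S7, S8}
  dist 2: {S2, S10}
  dist 3: {S4, S6}
  dist 4: {S0, S9}
  dist 5: {S3, S5}
  -> S5 reached at distance 5
Shortest path length = 5

5


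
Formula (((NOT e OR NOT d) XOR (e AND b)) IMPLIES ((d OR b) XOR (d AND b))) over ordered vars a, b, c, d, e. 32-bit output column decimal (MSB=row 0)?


Formula: (((NOT e OR NOT d) XOR (e AND b)) IMPLIES ((d OR b) XOR (d AND b))) over a, b, c, d, e (32 rows)
Evaluate each row (bits = a,b,c,d,e, MSB first):
  row 0 [00000]: (((NOT 0 OR NOT 0) XOR (0 AND 0)) IMPLIES ((0 OR 0) XOR (0 AND 0))) -> 0
  row 1 [00001]: (((NOT 1 OR NOT 0) XOR (1 AND 0)) IMPLIES ((0 OR 0) XOR (0 AND 0))) -> 0
  row 2 [00010]: (((NOT 0 OR NOT 1) XOR (0 AND 0)) IMPLIES ((1 OR 0) XOR (1 AND 0))) -> 1
  row 3 [00011]: (((NOT 1 OR NOT 1) XOR (1 AND 0)) IMPLIES ((1 OR 0) XOR (1 AND 0))) -> 1
  row 4 [00100]: (((NOT 0 OR NOT 0) XOR (0 AND 0)) IMPLIES ((0 OR 0) XOR (0 AND 0))) -> 0
  row 5 [00101]: (((NOT 1 OR NOT 0) XOR (1 AND 0)) IMPLIES ((0 OR 0) XOR (0 AND 0))) -> 0
  row 6 [00110]: (((NOT 0 OR NOT 1) XOR (0 AND 0)) IMPLIES ((1 OR 0) XOR (1 AND 0))) -> 1
  row 7 [00111]: (((NOT 1 OR NOT 1) XOR (1 AND 0)) IMPLIES ((1 OR 0) XOR (1 AND 0))) -> 1
  row 8 [01000]: (((NOT 0 OR NOT 0) XOR (0 AND 1)) IMPLIES ((0 OR 1) XOR (0 AND 1))) -> 1
  row 9 [01001]: (((NOT 1 OR NOT 0) XOR (1 AND 1)) IMPLIES ((0 OR 1) XOR (0 AND 1))) -> 1
  row 10 [01010]: (((NOT 0 OR NOT 1) XOR (0 AND 1)) IMPLIES ((1 OR 1) XOR (1 AND 1))) -> 0
  row 11 [01011]: (((NOT 1 OR NOT 1) XOR (1 AND 1)) IMPLIES ((1 OR 1) XOR (1 AND 1))) -> 0
  row 12 [01100]: (((NOT 0 OR NOT 0) XOR (0 AND 1)) IMPLIES ((0 OR 1) XOR (0 AND 1))) -> 1
  row 13 [01101]: (((NOT 1 OR NOT 0) XOR (1 AND 1)) IMPLIES ((0 OR 1) XOR (0 AND 1))) -> 1
  row 14 [01110]: (((NOT 0 OR NOT 1) XOR (0 AND 1)) IMPLIES ((1 OR 1) XOR (1 AND 1))) -> 0
  row 15 [01111]: (((NOT 1 OR NOT 1) XOR (1 AND 1)) IMPLIES ((1 OR 1) XOR (1 AND 1))) -> 0
  row 16 [10000]: (((NOT 0 OR NOT 0) XOR (0 AND 0)) IMPLIES ((0 OR 0) XOR (0 AND 0))) -> 0
  row 17 [10001]: (((NOT 1 OR NOT 0) XOR (1 AND 0)) IMPLIES ((0 OR 0) XOR (0 AND 0))) -> 0
  row 18 [10010]: (((NOT 0 OR NOT 1) XOR (0 AND 0)) IMPLIES ((1 OR 0) XOR (1 AND 0))) -> 1
  row 19 [10011]: (((NOT 1 OR NOT 1) XOR (1 AND 0)) IMPLIES ((1 OR 0) XOR (1 AND 0))) -> 1
  row 20 [10100]: (((NOT 0 OR NOT 0) XOR (0 AND 0)) IMPLIES ((0 OR 0) XOR (0 AND 0))) -> 0
  row 21 [10101]: (((NOT 1 OR NOT 0) XOR (1 AND 0)) IMPLIES ((0 OR 0) XOR (0 AND 0))) -> 0
  row 22 [10110]: (((NOT 0 OR NOT 1) XOR (0 AND 0)) IMPLIES ((1 OR 0) XOR (1 AND 0))) -> 1
  row 23 [10111]: (((NOT 1 OR NOT 1) XOR (1 AND 0)) IMPLIES ((1 OR 0) XOR (1 AND 0))) -> 1
  row 24 [11000]: (((NOT 0 OR NOT 0) XOR (0 AND 1)) IMPLIES ((0 OR 1) XOR (0 AND 1))) -> 1
  row 25 [11001]: (((NOT 1 OR NOT 0) XOR (1 AND 1)) IMPLIES ((0 OR 1) XOR (0 AND 1))) -> 1
  row 26 [11010]: (((NOT 0 OR NOT 1) XOR (0 AND 1)) IMPLIES ((1 OR 1) XOR (1 AND 1))) -> 0
  row 27 [11011]: (((NOT 1 OR NOT 1) XOR (1 AND 1)) IMPLIES ((1 OR 1) XOR (1 AND 1))) -> 0
  row 28 [11100]: (((NOT 0 OR NOT 0) XOR (0 AND 1)) IMPLIES ((0 OR 1) XOR (0 AND 1))) -> 1
  row 29 [11101]: (((NOT 1 OR NOT 0) XOR (1 AND 1)) IMPLIES ((0 OR 1) XOR (0 AND 1))) -> 1
  row 30 [11110]: (((NOT 0 OR NOT 1) XOR (0 AND 1)) IMPLIES ((1 OR 1) XOR (1 AND 1))) -> 0
  row 31 [11111]: (((NOT 1 OR NOT 1) XOR (1 AND 1)) IMPLIES ((1 OR 1) XOR (1 AND 1))) -> 0
Full result column, 4 rows per line (a,b,c fixed per line; d,e runs 00..11 left to right):
  rows 0-3 [a,b,c=000]: 0011  = hex 3
  rows 4-7 [a,b,c=001]: 0011  = hex 3
  rows 8-11 [a,b,c=010]: 1100  = hex C
  rows 12-15 [a,b,c=011]: 1100  = hex C
  rows 16-19 [a,b,c=100]: 0011  = hex 3
  rows 20-23 [a,b,c=101]: 0011  = hex 3
  rows 24-27 [a,b,c=110]: 1100  = hex C
  rows 28-31 [a,b,c=111]: 1100  = hex C
Output column (row 0 .. row 31) = 00110011110011000011001111001100
Output column grouped in 4s = 0011 0011 1100 1100 0011 0011 1100 1100 = 0x33CC33CC
Convert to decimal digit by digit (value = value*16 + digit):
  3 -> 3
  3*16 + 3 = 51
  51*16 + 12 (C) = 828
  828*16 + 12 (C) = 13260
  13260*16 + 3 = 212163
  212163*16 + 3 = 3394611
  3394611*16 + 12 (C) = 54313788
  54313788*16 + 12 (C) = 869020620
Decimal = 869020620

869020620


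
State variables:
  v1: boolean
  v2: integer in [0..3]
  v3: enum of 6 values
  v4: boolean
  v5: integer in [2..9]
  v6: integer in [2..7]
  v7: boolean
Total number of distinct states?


State space = product of domain sizes of all variables.
Domain sizes:
  v1 (boolean): 2
  v2 (integer in [0..3]): 4
  v3 (enum of 6 values): 6
  v4 (boolean): 2
  v5 (integer in [2..9]): 8
  v6 (integer in [2..7]): 6
  v7 (boolean): 2
Product = 2 * 4 * 6 * 2 * 8 * 6 * 2 = 9216

9216


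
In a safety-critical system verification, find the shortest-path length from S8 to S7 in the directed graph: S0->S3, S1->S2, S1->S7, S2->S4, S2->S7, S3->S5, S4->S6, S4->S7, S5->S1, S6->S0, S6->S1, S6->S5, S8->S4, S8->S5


BFS layer-by-layer from S8:
  dist 0: {S8}
  dist 1: {S4, S5}
  dist 2: {S1, S6, S7}
  -> S7 reached at distance 2
Shortest path length = 2

2


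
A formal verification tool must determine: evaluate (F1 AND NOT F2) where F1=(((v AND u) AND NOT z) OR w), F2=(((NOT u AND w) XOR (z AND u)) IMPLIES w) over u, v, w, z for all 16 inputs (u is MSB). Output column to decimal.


F1 = (((v AND u) AND NOT z) OR w)
F2 = (((NOT u AND w) XOR (z AND u)) IMPLIES w)
Counterexample to F1=>F2 is where F1=1 and F2=0.
Evaluate each row (bits = u,v,w,z, MSB first):
  row 0 [0000]: F1=0 F2=1 -> F1&~F2 -> 0
  row 1 [0001]: F1=0 F2=1 -> F1&~F2 -> 0
  row 2 [0010]: F1=1 F2=1 -> F1&~F2 -> 0
  row 3 [0011]: F1=1 F2=1 -> F1&~F2 -> 0
  row 4 [0100]: F1=0 F2=1 -> F1&~F2 -> 0
  row 5 [0101]: F1=0 F2=1 -> F1&~F2 -> 0
  row 6 [0110]: F1=1 F2=1 -> F1&~F2 -> 0
  row 7 [0111]: F1=1 F2=1 -> F1&~F2 -> 0
  row 8 [1000]: F1=0 F2=1 -> F1&~F2 -> 0
  row 9 [1001]: F1=0 F2=0 -> F1&~F2 -> 0
  row 10 [1010]: F1=1 F2=1 -> F1&~F2 -> 0
  row 11 [1011]: F1=1 F2=1 -> F1&~F2 -> 0
  row 12 [1100]: F1=1 F2=1 -> F1&~F2 -> 0
  row 13 [1101]: F1=0 F2=0 -> F1&~F2 -> 0
  row 14 [1110]: F1=1 F2=1 -> F1&~F2 -> 0
  row 15 [1111]: F1=1 F2=1 -> F1&~F2 -> 0
Full result column, 4 rows per line (u,v fixed per line; w,z runs 00..11 left to right):
  rows 0-3 [u,v=00]: 0000  = hex 0
  rows 4-7 [u,v=01]: 0000  = hex 0
  rows 8-11 [u,v=10]: 0000  = hex 0
  rows 12-15 [u,v=11]: 0000  = hex 0
Counterexample vector (row 0 .. row 15) = 0000000000000000
Output column grouped in 4s = 0000 0000 0000 0000 = 0x0000
Convert to decimal digit by digit (value = value*16 + digit):
  0 -> 0
  0*16 + 0 = 0
  0*16 + 0 = 0
  0*16 + 0 = 0
Decimal = 0

0


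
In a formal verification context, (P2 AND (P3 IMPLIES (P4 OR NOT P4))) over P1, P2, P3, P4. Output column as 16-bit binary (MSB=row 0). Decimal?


Formula: (P2 AND (P3 IMPLIES (P4 OR NOT P4))) over P1, P2, P3, P4 (16 rows)
Evaluate each row (bits = P1,P2,P3,P4, MSB first):
  row 0 [0000]: (0 AND (0 IMPLIES (0 OR NOT 0))) -> 0
  row 1 [0001]: (0 AND (0 IMPLIES (1 OR NOT 1))) -> 0
  row 2 [0010]: (0 AND (1 IMPLIES (0 OR NOT 0))) -> 0
  row 3 [0011]: (0 AND (1 IMPLIES (1 OR NOT 1))) -> 0
  row 4 [0100]: (1 AND (0 IMPLIES (0 OR NOT 0))) -> 1
  row 5 [0101]: (1 AND (0 IMPLIES (1 OR NOT 1))) -> 1
  row 6 [0110]: (1 AND (1 IMPLIES (0 OR NOT 0))) -> 1
  row 7 [0111]: (1 AND (1 IMPLIES (1 OR NOT 1))) -> 1
  row 8 [1000]: (0 AND (0 IMPLIES (0 OR NOT 0))) -> 0
  row 9 [1001]: (0 AND (0 IMPLIES (1 OR NOT 1))) -> 0
  row 10 [1010]: (0 AND (1 IMPLIES (0 OR NOT 0))) -> 0
  row 11 [1011]: (0 AND (1 IMPLIES (1 OR NOT 1))) -> 0
  row 12 [1100]: (1 AND (0 IMPLIES (0 OR NOT 0))) -> 1
  row 13 [1101]: (1 AND (0 IMPLIES (1 OR NOT 1))) -> 1
  row 14 [1110]: (1 AND (1 IMPLIES (0 OR NOT 0))) -> 1
  row 15 [1111]: (1 AND (1 IMPLIES (1 OR NOT 1))) -> 1
Full result column, 4 rows per line (P1,P2 fixed per line; P3,P4 runs 00..11 left to right):
  rows 0-3 [P1,P2=00]: 0000  = hex 0
  rows 4-7 [P1,P2=01]: 1111  = hex F
  rows 8-11 [P1,P2=10]: 0000  = hex 0
  rows 12-15 [P1,P2=11]: 1111  = hex F
Output column (row 0 .. row 15) = 0000111100001111
Output column grouped in 4s = 0000 1111 0000 1111 = 0x0F0F
Convert to decimal digit by digit (value = value*16 + digit):
  0 -> 0
  0*16 + 15 (F) = 15
  15*16 + 0 = 240
  240*16 + 15 (F) = 3855
Decimal = 3855

3855


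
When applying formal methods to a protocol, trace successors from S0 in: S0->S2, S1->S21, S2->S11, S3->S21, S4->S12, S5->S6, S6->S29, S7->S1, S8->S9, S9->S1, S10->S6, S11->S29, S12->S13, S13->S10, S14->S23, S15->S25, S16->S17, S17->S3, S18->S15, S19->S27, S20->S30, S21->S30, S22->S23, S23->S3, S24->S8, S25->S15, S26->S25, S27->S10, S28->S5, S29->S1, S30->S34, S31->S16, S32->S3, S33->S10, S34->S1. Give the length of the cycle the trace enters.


Trace from S0 until a state repeats:
  S0 -> S2 -> S11 -> S29 -> S1 -> S21 -> S30 -> S34 -> S1
S1 first seen at step 4, revisited at step 8.
Cycle length = 8 - 4 = 4

4


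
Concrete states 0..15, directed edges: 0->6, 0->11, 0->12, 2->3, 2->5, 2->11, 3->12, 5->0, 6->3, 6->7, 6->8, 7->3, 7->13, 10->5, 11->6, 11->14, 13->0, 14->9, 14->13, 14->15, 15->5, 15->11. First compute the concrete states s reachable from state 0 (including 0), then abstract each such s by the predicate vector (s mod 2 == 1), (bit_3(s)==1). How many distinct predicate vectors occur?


BFS from 0:
Concrete reachable: {0, 3, 5, 6, 7, 8, 9, 11, 12, 13, 14, 15}
Abstract via predicates (s mod 2 == 1), (bit_3(s)==1):
  (0,0) <- {0, 6}
  (0,1) <- {8, 12, 14}
  (1,0) <- {3, 5, 7}
  (1,1) <- {9, 11, 13, 15}
Distinct abstract states = 4

4


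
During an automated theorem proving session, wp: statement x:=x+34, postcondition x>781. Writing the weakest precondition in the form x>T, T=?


Formula: wp(x:=E, P) = P[E/x] (substitute E for x in postcondition)
Step 1: Postcondition: x>781
Step 2: Substitute x+34 for x: x+34>781
Step 3: Solve for x: x > 781-34 = 747

747


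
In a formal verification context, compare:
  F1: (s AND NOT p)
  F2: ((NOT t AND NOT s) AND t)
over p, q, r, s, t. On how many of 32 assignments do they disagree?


F1 = (s AND NOT p)
F2 = ((NOT t AND NOT s) AND t)
Evaluate both on each of 32 rows (bits = p,q,r,s,t):
  row 0 [00000]: F1=0 F2=0 -> 0
  row 1 [00001]: F1=0 F2=0 -> 0
  row 2 [00010]: F1=1 F2=0 (differ) -> 1
  row 3 [00011]: F1=1 F2=0 (differ) -> 1
  row 4 [00100]: F1=0 F2=0 -> 0
  row 5 [00101]: F1=0 F2=0 -> 0
  row 6 [00110]: F1=1 F2=0 (differ) -> 1
  row 7 [00111]: F1=1 F2=0 (differ) -> 1
  row 8 [01000]: F1=0 F2=0 -> 0
  row 9 [01001]: F1=0 F2=0 -> 0
  row 10 [01010]: F1=1 F2=0 (differ) -> 1
  row 11 [01011]: F1=1 F2=0 (differ) -> 1
  row 12 [01100]: F1=0 F2=0 -> 0
  row 13 [01101]: F1=0 F2=0 -> 0
  row 14 [01110]: F1=1 F2=0 (differ) -> 1
  row 15 [01111]: F1=1 F2=0 (differ) -> 1
  row 16 [10000]: F1=0 F2=0 -> 0
  row 17 [10001]: F1=0 F2=0 -> 0
  row 18 [10010]: F1=0 F2=0 -> 0
  row 19 [10011]: F1=0 F2=0 -> 0
  row 20 [10100]: F1=0 F2=0 -> 0
  row 21 [10101]: F1=0 F2=0 -> 0
  row 22 [10110]: F1=0 F2=0 -> 0
  row 23 [10111]: F1=0 F2=0 -> 0
  row 24 [11000]: F1=0 F2=0 -> 0
  row 25 [11001]: F1=0 F2=0 -> 0
  row 26 [11010]: F1=0 F2=0 -> 0
  row 27 [11011]: F1=0 F2=0 -> 0
  row 28 [11100]: F1=0 F2=0 -> 0
  row 29 [11101]: F1=0 F2=0 -> 0
  row 30 [11110]: F1=0 F2=0 -> 0
  row 31 [11111]: F1=0 F2=0 -> 0
Full result column, 8 rows per line (p,q fixed per line; r,s,t runs 000..111 left to right):
  rows 0-7 [p,q=00]: 00110011  (ones: 4)
  rows 8-15 [p,q=01]: 00110011  (ones: 4)
  rows 16-23 [p,q=10]: 00000000  (ones: 0)
  rows 24-31 [p,q=11]: 00000000  (ones: 0)
Disagreements = 4+4+0+0 = 8

8


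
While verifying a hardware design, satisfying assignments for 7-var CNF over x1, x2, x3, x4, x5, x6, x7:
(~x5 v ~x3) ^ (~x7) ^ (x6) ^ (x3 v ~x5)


CNF with 4 clauses over 7 vars (128 assignments).
An assignment satisfies CNF iff every clause has >=1 true literal.
Check each row (bits = x1,x2,x3,x4,x5,x6,x7; clause T/F shown):
  row 0 [0000000]: clauses=TTFT -> 0
  row 1 [0000001]: clauses=TFFT -> 0
  row 2 [0000010]: clauses=TTTT -> 1
  row 3 [0000011]: clauses=TFTT -> 0
  row 4 [0000100]: clauses=TTFF -> 0
  (every remaining row is evaluated the same way; all 128 results are listed next)
Full result column, 8 rows per line (x1,x2,x3,x4 fixed per line; x5,x6,x7 runs 000..111 left to right):
  rows 0-7 [x1,x2,x3,x4=0000]: 00100000  (ones: 1)
  rows 8-15 [x1,x2,x3,x4=0001]: 00100000  (ones: 1)
  rows 16-23 [x1,x2,x3,x4=0010]: 00100000  (ones: 1)
  rows 24-31 [x1,x2,x3,x4=0011]: 00100000  (ones: 1)
  rows 32-39 [x1,x2,x3,x4=0100]: 00100000  (ones: 1)
  rows 40-47 [x1,x2,x3,x4=0101]: 00100000  (ones: 1)
  rows 48-55 [x1,x2,x3,x4=0110]: 00100000  (ones: 1)
  rows 56-63 [x1,x2,x3,x4=0111]: 00100000  (ones: 1)
  rows 64-71 [x1,x2,x3,x4=1000]: 00100000  (ones: 1)
  rows 72-79 [x1,x2,x3,x4=1001]: 00100000  (ones: 1)
  rows 80-87 [x1,x2,x3,x4=1010]: 00100000  (ones: 1)
  rows 88-95 [x1,x2,x3,x4=1011]: 00100000  (ones: 1)
  rows 96-103 [x1,x2,x3,x4=1100]: 00100000  (ones: 1)
  rows 104-111 [x1,x2,x3,x4=1101]: 00100000  (ones: 1)
  rows 112-119 [x1,x2,x3,x4=1110]: 00100000  (ones: 1)
  rows 120-127 [x1,x2,x3,x4=1111]: 00100000  (ones: 1)
Satisfying assignments = 1+1+1+1+1+1+1+1+1+1+1+1+1+1+1+1 = 16

16


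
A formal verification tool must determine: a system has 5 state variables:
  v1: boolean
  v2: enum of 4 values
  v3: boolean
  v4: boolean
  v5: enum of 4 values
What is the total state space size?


State space = product of domain sizes of all variables.
Domain sizes:
  v1 (boolean): 2
  v2 (enum of 4 values): 4
  v3 (boolean): 2
  v4 (boolean): 2
  v5 (enum of 4 values): 4
Product = 2 * 4 * 2 * 2 * 4 = 128

128


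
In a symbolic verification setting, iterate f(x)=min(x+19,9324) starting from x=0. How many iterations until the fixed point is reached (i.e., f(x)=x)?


Step 1: x=0, cap=9324, increment=19
Step 2: x grows by 19 each step until capped at 9324; fixed point is x=9324
Step 3: iterations = ceil(9324/19) = 491

491


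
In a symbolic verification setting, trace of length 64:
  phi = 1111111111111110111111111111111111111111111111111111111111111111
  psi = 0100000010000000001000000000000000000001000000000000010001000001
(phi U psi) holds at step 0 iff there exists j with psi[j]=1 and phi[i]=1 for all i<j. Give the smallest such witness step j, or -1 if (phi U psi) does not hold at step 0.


(phi U psi) at 0: need smallest j with psi[j]=1 and phi[i]=1 for all i in [0,j).
Scan from step 0:
  step 0: phi=1, psi=0 -> continue
  step 1: psi=1 and phi held for [0,1) -> witness found
Witness step = 1

1
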